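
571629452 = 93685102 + 477944350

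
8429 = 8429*1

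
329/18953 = 329/18953 = 0.02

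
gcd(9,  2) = 1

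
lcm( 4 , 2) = 4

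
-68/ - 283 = 68/283 = 0.24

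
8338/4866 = 1  +  1736/2433  =  1.71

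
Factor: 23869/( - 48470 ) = - 2^ (-1 )*5^( - 1)*37^( - 1)*131^ ( - 1) *23869^1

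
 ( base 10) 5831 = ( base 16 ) 16C7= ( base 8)13307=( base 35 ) 4QL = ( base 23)B0C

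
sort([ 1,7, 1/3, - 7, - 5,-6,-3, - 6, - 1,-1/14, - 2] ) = [ - 7,  -  6, - 6, -5, - 3,-2, - 1, - 1/14, 1/3,1, 7]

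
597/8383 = 597/8383 = 0.07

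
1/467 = 1/467 = 0.00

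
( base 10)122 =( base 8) 172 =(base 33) 3n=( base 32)3Q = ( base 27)4E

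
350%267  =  83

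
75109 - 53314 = 21795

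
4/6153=4/6153 = 0.00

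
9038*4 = 36152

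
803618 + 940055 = 1743673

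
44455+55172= 99627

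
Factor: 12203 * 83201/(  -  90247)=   -  1015301803/90247  =  -  19^1*29^1*151^1*12203^1*90247^( - 1) 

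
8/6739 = 8/6739 = 0.00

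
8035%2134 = 1633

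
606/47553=202/15851 = 0.01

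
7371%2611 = 2149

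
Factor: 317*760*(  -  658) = -2^4*5^1*7^1*19^1*47^1*317^1 = - 158525360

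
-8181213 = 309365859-317547072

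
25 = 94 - 69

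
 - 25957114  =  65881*( - 394) 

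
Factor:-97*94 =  - 2^1*47^1*97^1 =- 9118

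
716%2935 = 716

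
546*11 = 6006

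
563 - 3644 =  - 3081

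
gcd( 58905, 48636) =63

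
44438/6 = 22219/3 = 7406.33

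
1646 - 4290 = - 2644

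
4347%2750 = 1597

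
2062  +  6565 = 8627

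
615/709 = 615/709 = 0.87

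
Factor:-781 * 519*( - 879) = 3^2*11^1*71^1*173^1*293^1= 356292981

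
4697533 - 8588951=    - 3891418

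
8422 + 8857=17279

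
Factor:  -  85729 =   -  7^1*37^1*331^1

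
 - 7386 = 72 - 7458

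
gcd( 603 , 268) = 67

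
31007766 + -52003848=  -  20996082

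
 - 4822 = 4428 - 9250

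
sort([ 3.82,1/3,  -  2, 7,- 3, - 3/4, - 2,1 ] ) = [-3,-2,  -  2,-3/4, 1/3,1,  3.82,  7]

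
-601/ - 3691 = 601/3691 =0.16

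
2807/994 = 2 + 117/142  =  2.82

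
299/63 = 4 + 47/63 = 4.75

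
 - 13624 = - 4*3406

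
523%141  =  100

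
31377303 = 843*37221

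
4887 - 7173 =  -  2286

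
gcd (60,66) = 6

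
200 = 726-526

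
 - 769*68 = -52292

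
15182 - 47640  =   - 32458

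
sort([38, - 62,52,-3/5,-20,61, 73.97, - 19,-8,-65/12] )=[-62, - 20, -19, - 8, - 65/12,-3/5,  38,52, 61, 73.97]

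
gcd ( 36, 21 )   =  3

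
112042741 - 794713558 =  - 682670817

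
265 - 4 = 261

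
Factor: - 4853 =-23^1*211^1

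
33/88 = 3/8 = 0.38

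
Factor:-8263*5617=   -  46413271=- 41^1*137^1*8263^1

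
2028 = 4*507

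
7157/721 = 9 + 668/721= 9.93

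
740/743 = 740/743 = 1.00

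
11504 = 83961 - 72457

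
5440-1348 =4092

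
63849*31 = 1979319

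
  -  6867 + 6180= - 687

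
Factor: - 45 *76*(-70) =2^3*3^2*5^2 *7^1*19^1 = 239400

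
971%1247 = 971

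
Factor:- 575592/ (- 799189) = 2^3*3^1*29^1 * 163^( - 1)*827^1*4903^( - 1) 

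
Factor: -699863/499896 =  - 2^(- 3 )*3^(  -  2 )*53^( - 1 )*131^( - 1)*699863^1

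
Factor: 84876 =2^2*3^1 * 11^1*643^1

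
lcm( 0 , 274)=0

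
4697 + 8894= 13591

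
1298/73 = 1298/73  =  17.78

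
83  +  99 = 182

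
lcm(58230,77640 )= 232920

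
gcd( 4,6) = 2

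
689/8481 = 689/8481=0.08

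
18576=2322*8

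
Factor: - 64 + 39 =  - 25 = - 5^2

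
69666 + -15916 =53750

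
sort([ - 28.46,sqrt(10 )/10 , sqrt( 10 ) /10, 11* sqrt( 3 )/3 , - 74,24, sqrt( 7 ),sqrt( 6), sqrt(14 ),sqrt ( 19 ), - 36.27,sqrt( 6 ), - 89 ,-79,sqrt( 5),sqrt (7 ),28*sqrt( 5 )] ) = [-89, - 79, - 74, - 36.27, - 28.46,sqrt(10 ) /10, sqrt( 10) /10, sqrt(5) , sqrt(6),sqrt( 6 ),sqrt( 7), sqrt(7),sqrt( 14 ),sqrt (19 ),11*sqrt(3 )/3 , 24,  28*sqrt( 5 ) ] 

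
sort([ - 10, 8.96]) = [ - 10, 8.96]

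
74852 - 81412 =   -  6560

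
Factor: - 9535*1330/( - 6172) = 6340775/3086 = 2^( - 1)*5^2*7^1 * 19^1*1543^ ( -1)*1907^1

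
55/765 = 11/153 = 0.07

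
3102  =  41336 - 38234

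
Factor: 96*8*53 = 2^8*3^1*53^1= 40704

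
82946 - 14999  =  67947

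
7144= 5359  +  1785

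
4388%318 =254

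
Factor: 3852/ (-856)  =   - 2^( - 1)*3^2 =- 9/2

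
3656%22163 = 3656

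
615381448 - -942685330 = 1558066778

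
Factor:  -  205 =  - 5^1*41^1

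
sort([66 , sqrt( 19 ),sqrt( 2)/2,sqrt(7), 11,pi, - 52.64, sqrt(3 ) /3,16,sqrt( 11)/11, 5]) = [  -  52.64 , sqrt(11) /11, sqrt(3) /3,sqrt(2)/2 , sqrt( 7),pi,sqrt(19),5, 11,16,  66]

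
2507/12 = 2507/12=   208.92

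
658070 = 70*9401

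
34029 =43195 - 9166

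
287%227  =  60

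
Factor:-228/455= - 2^2*3^1*5^ (-1)*7^(- 1)*13^( - 1 )*19^1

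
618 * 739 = 456702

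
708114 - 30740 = 677374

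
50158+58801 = 108959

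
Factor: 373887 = 3^2*41543^1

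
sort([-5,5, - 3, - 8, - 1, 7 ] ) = [ - 8,  -  5, - 3, - 1,5, 7]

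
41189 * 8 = 329512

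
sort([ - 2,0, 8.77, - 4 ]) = [-4, - 2,0,  8.77 ]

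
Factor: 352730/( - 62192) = -176365/31096 = - 2^ ( - 3) * 5^1*7^1 *13^(  -  2 )*23^( - 1)*5039^1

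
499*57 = 28443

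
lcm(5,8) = 40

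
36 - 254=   -218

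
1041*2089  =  2174649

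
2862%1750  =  1112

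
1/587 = 1/587= 0.00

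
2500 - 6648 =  -4148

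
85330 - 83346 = 1984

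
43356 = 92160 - 48804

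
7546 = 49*154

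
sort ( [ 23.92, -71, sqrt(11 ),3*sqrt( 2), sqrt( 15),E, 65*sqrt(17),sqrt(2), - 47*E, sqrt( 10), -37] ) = [-47*E, - 71, - 37 , sqrt( 2), E, sqrt(10), sqrt(11),  sqrt(15), 3*sqrt(2 ), 23.92 , 65*sqrt ( 17)]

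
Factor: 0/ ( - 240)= 0^1  =  0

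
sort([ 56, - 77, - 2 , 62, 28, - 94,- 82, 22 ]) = [ - 94, - 82  ,-77, - 2 , 22,28, 56, 62 ]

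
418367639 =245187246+173180393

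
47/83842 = 47/83842   =  0.00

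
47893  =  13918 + 33975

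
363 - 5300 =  - 4937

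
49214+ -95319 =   -  46105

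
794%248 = 50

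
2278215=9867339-7589124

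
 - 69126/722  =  -96 + 93/361= -95.74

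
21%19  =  2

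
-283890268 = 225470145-509360413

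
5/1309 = 5/1309 = 0.00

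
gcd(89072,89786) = 2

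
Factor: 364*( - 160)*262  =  - 15258880 = - 2^8*5^1*7^1*13^1* 131^1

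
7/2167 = 7/2167 = 0.00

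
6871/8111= 6871/8111 = 0.85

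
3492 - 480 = 3012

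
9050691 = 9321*971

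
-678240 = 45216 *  (-15)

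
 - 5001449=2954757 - 7956206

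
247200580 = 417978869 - 170778289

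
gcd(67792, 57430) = 2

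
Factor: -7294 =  - 2^1 * 7^1 *521^1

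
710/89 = 710/89 =7.98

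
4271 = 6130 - 1859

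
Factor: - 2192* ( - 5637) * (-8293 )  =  -2^4*3^1*137^1* 1879^1 * 8293^1= - 102470829072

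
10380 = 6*1730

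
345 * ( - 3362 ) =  - 1159890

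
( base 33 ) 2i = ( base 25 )39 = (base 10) 84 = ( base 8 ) 124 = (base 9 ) 103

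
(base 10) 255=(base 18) e3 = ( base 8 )377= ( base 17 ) f0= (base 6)1103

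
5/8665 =1/1733= 0.00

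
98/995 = 98/995 = 0.10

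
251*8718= 2188218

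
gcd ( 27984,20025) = 3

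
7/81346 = 7/81346= 0.00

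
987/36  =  27+5/12 = 27.42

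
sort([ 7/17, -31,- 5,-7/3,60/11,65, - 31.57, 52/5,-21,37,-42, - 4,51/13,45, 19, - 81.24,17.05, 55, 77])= [ - 81.24,-42, - 31.57, - 31 ,-21, - 5,-4,  -  7/3,7/17,51/13,  60/11, 52/5,17.05 , 19, 37,45, 55 , 65 , 77]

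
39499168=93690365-54191197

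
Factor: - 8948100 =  - 2^2 *3^1*5^2 * 7^1*4261^1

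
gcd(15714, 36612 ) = 162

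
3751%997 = 760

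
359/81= 4 + 35/81 = 4.43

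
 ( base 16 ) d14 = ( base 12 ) 1B30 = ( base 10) 3348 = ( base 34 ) 2UG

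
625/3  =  208 + 1/3  =  208.33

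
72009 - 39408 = 32601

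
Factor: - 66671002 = -2^1 * 41^1*813061^1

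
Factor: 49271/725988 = 2^( - 2 )*3^(-1 ) * 29^1*101^(- 1 )*599^ (-1)* 1699^1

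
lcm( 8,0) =0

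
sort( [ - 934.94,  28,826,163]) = [ - 934.94,28,  163, 826 ]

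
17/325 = 17/325  =  0.05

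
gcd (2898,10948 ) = 322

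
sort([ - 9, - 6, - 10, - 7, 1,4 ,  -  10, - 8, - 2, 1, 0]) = [ - 10 , - 10, - 9, - 8,-7, - 6, - 2, 0, 1,1,4 ]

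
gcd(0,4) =4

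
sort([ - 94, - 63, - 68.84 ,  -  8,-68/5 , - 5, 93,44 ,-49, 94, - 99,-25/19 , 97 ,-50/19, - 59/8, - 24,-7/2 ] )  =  [ - 99,-94,-68.84, - 63, - 49, - 24,-68/5, - 8, - 59/8, - 5, - 7/2,-50/19, - 25/19,44, 93, 94,  97 ] 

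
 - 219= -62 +-157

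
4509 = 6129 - 1620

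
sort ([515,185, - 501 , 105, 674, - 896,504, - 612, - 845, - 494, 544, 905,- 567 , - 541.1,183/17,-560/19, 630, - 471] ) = [ - 896,-845, - 612, - 567, - 541.1, - 501, - 494, -471, - 560/19,  183/17,  105  ,  185 , 504 , 515,544, 630,674,905 ] 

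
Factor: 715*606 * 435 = 2^1*3^2*5^2*11^1*13^1*29^1*101^1 = 188481150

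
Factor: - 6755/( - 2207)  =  5^1  *7^1*193^1*2207^ ( - 1 ) 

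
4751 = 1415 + 3336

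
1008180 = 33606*30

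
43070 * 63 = 2713410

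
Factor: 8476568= 2^3*1059571^1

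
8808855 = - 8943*( - 985)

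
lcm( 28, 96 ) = 672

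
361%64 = 41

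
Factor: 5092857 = 3^2*7^1*11^1 * 7349^1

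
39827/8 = 4978 + 3/8=4978.38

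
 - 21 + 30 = 9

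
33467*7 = 234269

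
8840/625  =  1768/125 = 14.14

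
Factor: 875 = 5^3 * 7^1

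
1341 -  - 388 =1729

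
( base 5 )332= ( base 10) 92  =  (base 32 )2s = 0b1011100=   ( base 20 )4C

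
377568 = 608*621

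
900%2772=900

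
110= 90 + 20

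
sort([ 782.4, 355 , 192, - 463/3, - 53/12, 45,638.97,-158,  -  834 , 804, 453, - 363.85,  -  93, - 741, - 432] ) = [ - 834,  -  741 ,- 432,-363.85, - 158, - 463/3,  -  93, - 53/12,45,192, 355, 453, 638.97,782.4,804] 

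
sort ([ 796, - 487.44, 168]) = [ - 487.44,168,796]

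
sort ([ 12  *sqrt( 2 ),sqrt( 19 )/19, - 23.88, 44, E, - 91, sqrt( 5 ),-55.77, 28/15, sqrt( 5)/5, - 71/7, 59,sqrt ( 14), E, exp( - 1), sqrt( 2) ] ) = [-91, - 55.77, - 23.88, - 71/7 , sqrt(19)/19, exp(-1),sqrt(5)/5, sqrt( 2) , 28/15,sqrt( 5), E,E,sqrt( 14 ), 12*sqrt( 2),  44, 59]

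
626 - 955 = - 329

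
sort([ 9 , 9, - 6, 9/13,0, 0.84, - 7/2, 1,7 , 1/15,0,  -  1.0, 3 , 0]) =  [ - 6  , - 7/2,-1.0, 0,0,0,  1/15,9/13,0.84,1,3,7,9 , 9 ] 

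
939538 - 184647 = 754891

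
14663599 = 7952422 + 6711177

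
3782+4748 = 8530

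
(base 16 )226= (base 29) IS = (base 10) 550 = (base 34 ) G6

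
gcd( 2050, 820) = 410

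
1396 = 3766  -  2370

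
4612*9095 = 41946140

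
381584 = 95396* 4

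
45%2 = 1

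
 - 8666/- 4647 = 8666/4647 = 1.86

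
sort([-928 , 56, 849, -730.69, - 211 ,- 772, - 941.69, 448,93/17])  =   [ - 941.69, - 928, - 772, - 730.69 , - 211, 93/17, 56,448 , 849]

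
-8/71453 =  - 8/71453 = -  0.00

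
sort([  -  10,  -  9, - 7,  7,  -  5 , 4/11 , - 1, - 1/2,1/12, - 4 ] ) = [ - 10, - 9,-7,-5,  -  4, - 1, - 1/2,1/12, 4/11,7 ] 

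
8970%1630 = 820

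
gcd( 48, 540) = 12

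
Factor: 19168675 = 5^2 * 199^1*3853^1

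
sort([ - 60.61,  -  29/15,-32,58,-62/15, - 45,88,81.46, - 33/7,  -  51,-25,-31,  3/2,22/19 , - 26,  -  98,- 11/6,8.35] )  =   [ - 98, - 60.61,-51, - 45 , - 32, -31, - 26,  -  25 , - 33/7 , - 62/15, - 29/15, - 11/6 , 22/19,3/2,8.35,58,81.46,88]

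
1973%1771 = 202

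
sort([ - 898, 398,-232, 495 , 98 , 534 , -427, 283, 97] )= [ - 898, - 427, - 232,97, 98 , 283,398,495,  534]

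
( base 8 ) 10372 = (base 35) 3J6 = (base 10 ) 4346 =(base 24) 7d2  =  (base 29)54p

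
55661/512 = 108 + 365/512 = 108.71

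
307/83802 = 307/83802 = 0.00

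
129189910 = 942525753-813335843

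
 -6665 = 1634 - 8299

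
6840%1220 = 740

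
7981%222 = 211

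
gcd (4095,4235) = 35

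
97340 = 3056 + 94284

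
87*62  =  5394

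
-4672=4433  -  9105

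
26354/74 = 356 + 5/37 = 356.14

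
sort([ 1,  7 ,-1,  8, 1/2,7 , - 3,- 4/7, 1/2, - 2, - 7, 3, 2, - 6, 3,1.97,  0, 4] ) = [ - 7, - 6, - 3, -2, - 1, - 4/7, 0,1/2 , 1/2, 1,1.97,2, 3, 3 , 4, 7, 7,  8 ] 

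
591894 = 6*98649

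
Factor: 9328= 2^4*11^1*53^1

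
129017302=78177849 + 50839453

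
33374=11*3034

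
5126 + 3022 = 8148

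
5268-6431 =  - 1163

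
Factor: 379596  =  2^2*3^1*7^1*4519^1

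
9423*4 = 37692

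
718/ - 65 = -718/65 = - 11.05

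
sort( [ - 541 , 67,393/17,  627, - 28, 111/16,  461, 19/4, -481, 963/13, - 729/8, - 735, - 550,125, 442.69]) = [-735, - 550, - 541,  -  481,-729/8, - 28, 19/4,111/16,393/17,  67, 963/13, 125,442.69,461, 627] 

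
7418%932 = 894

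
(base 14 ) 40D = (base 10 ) 797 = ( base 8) 1435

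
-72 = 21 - 93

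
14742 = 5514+9228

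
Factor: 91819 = 7^1*13^1*1009^1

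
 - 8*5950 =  - 47600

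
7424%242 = 164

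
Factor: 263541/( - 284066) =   -  2^( - 1)*3^1*107^1*173^( - 1 ) = - 321/346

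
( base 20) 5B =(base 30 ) 3l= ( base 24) 4F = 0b1101111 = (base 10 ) 111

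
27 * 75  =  2025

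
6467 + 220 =6687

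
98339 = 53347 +44992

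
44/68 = 11/17 = 0.65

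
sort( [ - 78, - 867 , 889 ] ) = [ - 867 , - 78,889 ]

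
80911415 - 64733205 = 16178210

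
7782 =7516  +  266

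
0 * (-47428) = 0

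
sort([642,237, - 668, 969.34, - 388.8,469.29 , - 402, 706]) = [ - 668, - 402,-388.8,  237,469.29  ,  642,  706, 969.34] 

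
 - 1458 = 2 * ( - 729 )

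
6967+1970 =8937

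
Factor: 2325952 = 2^6*36343^1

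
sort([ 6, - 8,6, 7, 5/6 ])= [ - 8, 5/6, 6, 6, 7] 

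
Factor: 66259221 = 3^1*7^2*643^1*701^1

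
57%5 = 2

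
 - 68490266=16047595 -84537861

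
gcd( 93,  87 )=3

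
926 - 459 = 467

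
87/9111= 29/3037 = 0.01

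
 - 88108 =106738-194846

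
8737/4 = 8737/4= 2184.25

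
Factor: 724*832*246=2^9* 3^1*13^1*41^1*181^1 = 148182528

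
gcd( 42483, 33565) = 49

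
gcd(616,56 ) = 56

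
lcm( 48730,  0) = 0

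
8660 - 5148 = 3512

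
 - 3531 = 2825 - 6356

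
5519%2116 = 1287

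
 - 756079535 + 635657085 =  - 120422450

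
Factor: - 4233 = -3^1*17^1*83^1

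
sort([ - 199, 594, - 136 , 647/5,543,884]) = [ - 199, - 136, 647/5, 543, 594,  884 ] 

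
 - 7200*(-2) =14400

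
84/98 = 6/7 = 0.86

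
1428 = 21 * 68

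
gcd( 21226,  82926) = 2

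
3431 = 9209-5778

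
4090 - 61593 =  -57503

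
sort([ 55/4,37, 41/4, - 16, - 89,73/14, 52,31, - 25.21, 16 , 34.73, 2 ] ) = [ - 89,  -  25.21, - 16,2, 73/14,41/4,  55/4,  16,  31, 34.73,  37,52]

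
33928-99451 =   -  65523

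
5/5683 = 5/5683 = 0.00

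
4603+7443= 12046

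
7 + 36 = 43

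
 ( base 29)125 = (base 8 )1610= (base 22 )1j2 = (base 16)388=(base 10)904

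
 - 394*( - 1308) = 515352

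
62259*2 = 124518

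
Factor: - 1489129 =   -  1489129^1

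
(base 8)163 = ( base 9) 137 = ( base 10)115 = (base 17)6d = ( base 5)430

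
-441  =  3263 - 3704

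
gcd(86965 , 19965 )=5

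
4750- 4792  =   - 42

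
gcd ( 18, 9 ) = 9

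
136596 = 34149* 4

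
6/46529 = 6/46529 = 0.00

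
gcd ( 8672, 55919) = 1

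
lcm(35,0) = 0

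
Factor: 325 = 5^2* 13^1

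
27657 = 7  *3951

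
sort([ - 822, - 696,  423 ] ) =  [  -  822,-696,423]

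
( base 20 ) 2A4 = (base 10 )1004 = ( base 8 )1754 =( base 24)1HK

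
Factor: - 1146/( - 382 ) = 3^1 = 3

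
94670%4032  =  1934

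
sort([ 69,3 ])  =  [3, 69] 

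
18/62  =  9/31  =  0.29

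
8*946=7568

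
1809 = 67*27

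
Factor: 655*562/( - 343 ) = -2^1*5^1*7^(  -  3 )*131^1*281^1 = - 368110/343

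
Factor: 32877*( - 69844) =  - 2296261188 = -2^2*3^2*13^1*19^1*281^1*919^1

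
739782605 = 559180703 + 180601902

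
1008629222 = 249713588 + 758915634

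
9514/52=182+25/26 = 182.96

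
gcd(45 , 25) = 5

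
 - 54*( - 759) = 40986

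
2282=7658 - 5376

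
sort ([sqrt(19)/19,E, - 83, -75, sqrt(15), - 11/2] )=[ - 83, - 75, - 11/2,sqrt(19)/19,E, sqrt(15)]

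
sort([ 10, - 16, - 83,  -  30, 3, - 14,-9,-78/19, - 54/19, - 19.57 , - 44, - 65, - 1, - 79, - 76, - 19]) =[ - 83, - 79,-76,-65 , - 44,-30, - 19.57, - 19, - 16, - 14, - 9  , - 78/19, - 54/19, - 1, 3,10]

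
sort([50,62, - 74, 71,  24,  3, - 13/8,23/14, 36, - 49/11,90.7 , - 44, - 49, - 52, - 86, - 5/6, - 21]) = [ - 86, - 74, - 52,  -  49, - 44, - 21, - 49/11, - 13/8, - 5/6, 23/14,3,24,36, 50,  62, 71, 90.7]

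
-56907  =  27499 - 84406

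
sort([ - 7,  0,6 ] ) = [- 7, 0,6 ] 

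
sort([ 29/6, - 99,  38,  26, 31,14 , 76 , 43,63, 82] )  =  [ - 99,  29/6,14,26, 31, 38 , 43, 63 , 76, 82]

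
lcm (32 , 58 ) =928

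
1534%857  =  677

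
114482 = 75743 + 38739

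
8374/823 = 8374/823 = 10.17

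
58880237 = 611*96367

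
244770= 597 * 410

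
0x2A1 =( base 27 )op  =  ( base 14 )361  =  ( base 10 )673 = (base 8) 1241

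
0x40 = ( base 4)1000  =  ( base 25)2e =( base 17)3d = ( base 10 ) 64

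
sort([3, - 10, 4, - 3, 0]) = [ - 10, - 3, 0,3,4 ]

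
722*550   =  397100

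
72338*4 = 289352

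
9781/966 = 9781/966=10.13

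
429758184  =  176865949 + 252892235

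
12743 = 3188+9555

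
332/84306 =166/42153=0.00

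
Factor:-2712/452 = - 2^1 *3^1 = - 6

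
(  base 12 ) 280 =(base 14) 1d6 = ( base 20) J4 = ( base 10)384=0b110000000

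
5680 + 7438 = 13118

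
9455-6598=2857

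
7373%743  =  686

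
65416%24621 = 16174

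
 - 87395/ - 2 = 43697 + 1/2 = 43697.50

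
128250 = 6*21375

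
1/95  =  1/95  =  0.01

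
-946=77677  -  78623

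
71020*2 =142040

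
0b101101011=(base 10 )363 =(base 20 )I3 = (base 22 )GB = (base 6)1403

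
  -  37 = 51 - 88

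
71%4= 3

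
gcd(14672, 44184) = 56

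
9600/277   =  9600/277 = 34.66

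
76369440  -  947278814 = - 870909374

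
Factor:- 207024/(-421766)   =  2^3*3^1*19^1*929^ ( - 1) = 456/929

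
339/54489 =113/18163 = 0.01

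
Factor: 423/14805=1/35=5^(  -  1)*7^( - 1 ) 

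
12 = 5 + 7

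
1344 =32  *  42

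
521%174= 173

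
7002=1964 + 5038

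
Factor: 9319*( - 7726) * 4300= - 309593954200 = - 2^3*5^2*43^1*3863^1*9319^1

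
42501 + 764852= 807353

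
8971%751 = 710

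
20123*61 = 1227503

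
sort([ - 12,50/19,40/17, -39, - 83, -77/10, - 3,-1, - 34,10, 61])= [ - 83, - 39, - 34, - 12, - 77/10, - 3, - 1, 40/17,50/19,  10, 61]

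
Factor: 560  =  2^4*5^1 * 7^1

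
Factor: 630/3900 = 2^(-1 ) * 3^1 *5^( - 1 )*7^1 * 13^( - 1 ) = 21/130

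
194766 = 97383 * 2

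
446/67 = 446/67 = 6.66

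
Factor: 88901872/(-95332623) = -2^4*3^(-1 )*71^( - 1 ) * 447571^( - 1) * 5556367^1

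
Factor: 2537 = 43^1 * 59^1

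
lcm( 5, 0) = 0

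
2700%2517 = 183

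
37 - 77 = -40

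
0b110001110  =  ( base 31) CQ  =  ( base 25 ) FN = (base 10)398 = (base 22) i2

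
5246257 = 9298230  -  4051973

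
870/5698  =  435/2849 = 0.15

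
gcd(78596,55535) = 1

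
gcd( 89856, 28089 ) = 9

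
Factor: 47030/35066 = 23515/17533 = 5^1*89^( - 1)*197^(-1)*4703^1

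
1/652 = 1/652 = 0.00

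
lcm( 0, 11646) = 0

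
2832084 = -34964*( - 81)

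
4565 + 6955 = 11520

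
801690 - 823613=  - 21923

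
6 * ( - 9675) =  - 58050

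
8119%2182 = 1573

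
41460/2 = 20730 = 20730.00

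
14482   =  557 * 26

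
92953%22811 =1709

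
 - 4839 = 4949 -9788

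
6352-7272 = -920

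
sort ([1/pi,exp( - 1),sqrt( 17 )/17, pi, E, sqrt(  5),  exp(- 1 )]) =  [sqrt( 17 )/17,1/pi, exp ( - 1 ), exp(  -  1 ), sqrt(5 ), E,pi]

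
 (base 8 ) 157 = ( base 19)5g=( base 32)3F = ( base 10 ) 111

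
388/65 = 5  +  63/65= 5.97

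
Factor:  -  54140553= - 3^2*71^1*193^1*439^1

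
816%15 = 6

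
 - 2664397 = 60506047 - 63170444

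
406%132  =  10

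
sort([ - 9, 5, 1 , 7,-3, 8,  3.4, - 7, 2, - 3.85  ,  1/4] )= [ - 9 , - 7,-3.85, - 3, 1/4,  1,2,3.4,5, 7, 8 ]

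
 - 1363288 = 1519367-2882655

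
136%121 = 15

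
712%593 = 119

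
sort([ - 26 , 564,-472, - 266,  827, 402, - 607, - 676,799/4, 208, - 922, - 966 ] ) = [ - 966, - 922,-676, -607, - 472, - 266 , - 26, 799/4,  208,402, 564,827] 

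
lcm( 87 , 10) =870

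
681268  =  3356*203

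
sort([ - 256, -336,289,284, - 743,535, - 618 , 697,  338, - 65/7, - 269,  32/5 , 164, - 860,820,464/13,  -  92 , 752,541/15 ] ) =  [ - 860, - 743, - 618, - 336, - 269,-256, - 92, - 65/7,32/5, 464/13, 541/15,164,284,289,338, 535,697,752, 820]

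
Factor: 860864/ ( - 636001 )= - 2^6*647^(- 1 )*983^(-1)*13451^1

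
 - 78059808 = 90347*( - 864 ) 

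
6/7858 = 3/3929   =  0.00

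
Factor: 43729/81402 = 2^( - 1 )*3^(-1) * 7^1 * 6247^1 * 13567^ (-1)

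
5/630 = 1/126 = 0.01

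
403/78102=403/78102 = 0.01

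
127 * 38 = 4826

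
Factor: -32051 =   -  32051^1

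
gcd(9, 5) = 1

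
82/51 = 1+31/51  =  1.61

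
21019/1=21019= 21019.00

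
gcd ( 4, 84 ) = 4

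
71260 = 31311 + 39949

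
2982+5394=8376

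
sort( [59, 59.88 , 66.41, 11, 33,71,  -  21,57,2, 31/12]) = [ - 21, 2, 31/12, 11, 33, 57,59,59.88, 66.41, 71]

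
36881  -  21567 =15314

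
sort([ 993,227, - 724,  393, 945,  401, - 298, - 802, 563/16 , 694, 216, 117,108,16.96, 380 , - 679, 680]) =[ - 802 ,  -  724, - 679, - 298, 16.96, 563/16 , 108, 117, 216, 227,380, 393, 401, 680, 694,945, 993 ]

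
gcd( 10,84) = 2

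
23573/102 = 231 + 11/102 = 231.11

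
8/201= 8/201 = 0.04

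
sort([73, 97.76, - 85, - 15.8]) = [ - 85 , - 15.8, 73, 97.76]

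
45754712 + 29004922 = 74759634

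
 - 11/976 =-11/976 = - 0.01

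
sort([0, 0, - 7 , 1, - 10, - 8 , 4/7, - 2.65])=[ - 10, - 8, - 7,-2.65,0,0, 4/7,  1 ]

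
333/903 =111/301 = 0.37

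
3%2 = 1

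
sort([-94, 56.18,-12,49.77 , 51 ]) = [ - 94, - 12, 49.77, 51, 56.18]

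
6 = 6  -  0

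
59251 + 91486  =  150737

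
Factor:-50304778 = -2^1 * 71^1*354259^1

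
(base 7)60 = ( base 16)2a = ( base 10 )42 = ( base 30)1c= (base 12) 36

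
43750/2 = 21875 = 21875.00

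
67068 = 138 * 486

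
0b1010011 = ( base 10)83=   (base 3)10002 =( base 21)3k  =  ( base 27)32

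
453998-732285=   -278287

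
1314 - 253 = 1061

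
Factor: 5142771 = 3^4*  173^1*367^1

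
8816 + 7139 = 15955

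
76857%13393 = 9892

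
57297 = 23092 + 34205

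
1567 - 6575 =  - 5008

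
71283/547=71283/547=130.32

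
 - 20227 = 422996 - 443223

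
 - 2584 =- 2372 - 212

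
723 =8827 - 8104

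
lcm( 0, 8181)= 0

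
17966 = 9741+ 8225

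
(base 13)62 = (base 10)80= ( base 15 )55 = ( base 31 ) 2I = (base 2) 1010000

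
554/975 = 554/975  =  0.57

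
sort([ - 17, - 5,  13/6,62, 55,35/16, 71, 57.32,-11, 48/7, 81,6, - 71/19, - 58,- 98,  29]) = [ - 98 ,  -  58  , - 17, - 11,  -  5, - 71/19,13/6 , 35/16, 6, 48/7,29,55, 57.32, 62,71 , 81 ] 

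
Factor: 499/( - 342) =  - 2^( - 1 )*3^(  -  2)*19^( - 1 )*499^1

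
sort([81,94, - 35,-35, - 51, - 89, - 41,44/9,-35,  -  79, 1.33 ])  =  [-89,-79, - 51, - 41,-35,-35, - 35, 1.33, 44/9, 81,94 ]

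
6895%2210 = 265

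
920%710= 210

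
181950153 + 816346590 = 998296743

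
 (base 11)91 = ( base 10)100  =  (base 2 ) 1100100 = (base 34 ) 2w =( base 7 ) 202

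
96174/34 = 2828+11/17 = 2828.65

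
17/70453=17/70453 = 0.00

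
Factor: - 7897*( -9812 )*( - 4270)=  - 2^3 * 5^1*7^1*11^1*53^1*61^1*149^1*223^1 = -330862504280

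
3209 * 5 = 16045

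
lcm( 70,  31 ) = 2170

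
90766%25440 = 14446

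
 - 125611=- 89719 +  - 35892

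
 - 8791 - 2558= - 11349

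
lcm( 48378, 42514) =1402962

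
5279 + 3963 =9242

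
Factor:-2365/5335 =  -43^1*97^(-1 ) = - 43/97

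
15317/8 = 1914 + 5/8 = 1914.62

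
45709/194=45709/194 = 235.61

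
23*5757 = 132411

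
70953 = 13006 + 57947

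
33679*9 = 303111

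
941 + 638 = 1579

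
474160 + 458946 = 933106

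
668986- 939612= - 270626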